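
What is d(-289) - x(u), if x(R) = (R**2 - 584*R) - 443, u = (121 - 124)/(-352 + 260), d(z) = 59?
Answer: 4410103/8464 ≈ 521.04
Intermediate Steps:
u = 3/92 (u = -3/(-92) = -3*(-1/92) = 3/92 ≈ 0.032609)
x(R) = -443 + R**2 - 584*R
d(-289) - x(u) = 59 - (-443 + (3/92)**2 - 584*3/92) = 59 - (-443 + 9/8464 - 438/23) = 59 - 1*(-3910727/8464) = 59 + 3910727/8464 = 4410103/8464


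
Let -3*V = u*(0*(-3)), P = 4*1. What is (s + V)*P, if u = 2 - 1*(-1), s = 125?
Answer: 500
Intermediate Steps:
u = 3 (u = 2 + 1 = 3)
P = 4
V = 0 (V = -0*(-3) = -0 = -⅓*0 = 0)
(s + V)*P = (125 + 0)*4 = 125*4 = 500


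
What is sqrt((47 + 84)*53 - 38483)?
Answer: 2*I*sqrt(7885) ≈ 177.59*I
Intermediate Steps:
sqrt((47 + 84)*53 - 38483) = sqrt(131*53 - 38483) = sqrt(6943 - 38483) = sqrt(-31540) = 2*I*sqrt(7885)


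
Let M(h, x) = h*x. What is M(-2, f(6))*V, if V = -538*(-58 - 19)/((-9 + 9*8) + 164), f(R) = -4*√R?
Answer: 331408*√6/227 ≈ 3576.1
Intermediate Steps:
V = 41426/227 (V = -538*(-77/((-9 + 72) + 164)) = -538*(-77/(63 + 164)) = -538/(227*(-1/77)) = -538/(-227/77) = -538*(-77/227) = 41426/227 ≈ 182.49)
M(-2, f(6))*V = -(-8)*√6*(41426/227) = (8*√6)*(41426/227) = 331408*√6/227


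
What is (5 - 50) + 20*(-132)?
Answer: -2685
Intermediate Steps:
(5 - 50) + 20*(-132) = -45 - 2640 = -2685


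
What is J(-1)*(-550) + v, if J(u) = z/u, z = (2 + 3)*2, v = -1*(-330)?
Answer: 5830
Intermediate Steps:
v = 330
z = 10 (z = 5*2 = 10)
J(u) = 10/u
J(-1)*(-550) + v = (10/(-1))*(-550) + 330 = (10*(-1))*(-550) + 330 = -10*(-550) + 330 = 5500 + 330 = 5830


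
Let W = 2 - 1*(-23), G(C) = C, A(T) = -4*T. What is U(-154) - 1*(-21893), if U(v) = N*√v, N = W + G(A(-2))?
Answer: 21893 + 33*I*√154 ≈ 21893.0 + 409.52*I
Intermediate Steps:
W = 25 (W = 2 + 23 = 25)
N = 33 (N = 25 - 4*(-2) = 25 + 8 = 33)
U(v) = 33*√v
U(-154) - 1*(-21893) = 33*√(-154) - 1*(-21893) = 33*(I*√154) + 21893 = 33*I*√154 + 21893 = 21893 + 33*I*√154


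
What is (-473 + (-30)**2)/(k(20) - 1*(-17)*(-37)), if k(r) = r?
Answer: -61/87 ≈ -0.70115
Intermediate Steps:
(-473 + (-30)**2)/(k(20) - 1*(-17)*(-37)) = (-473 + (-30)**2)/(20 - 1*(-17)*(-37)) = (-473 + 900)/(20 + 17*(-37)) = 427/(20 - 629) = 427/(-609) = 427*(-1/609) = -61/87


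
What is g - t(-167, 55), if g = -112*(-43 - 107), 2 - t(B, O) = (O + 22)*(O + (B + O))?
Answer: 12409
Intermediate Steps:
t(B, O) = 2 - (22 + O)*(B + 2*O) (t(B, O) = 2 - (O + 22)*(O + (B + O)) = 2 - (22 + O)*(B + 2*O))
g = 16800 (g = -112*(-150) = 16800)
g - t(-167, 55) = 16800 - (2 - 44*55 - 22*(-167) - 2*55² - 1*(-167)*55) = 16800 - (2 - 2420 + 3674 - 2*3025 + 9185) = 16800 - (2 - 2420 + 3674 - 6050 + 9185) = 16800 - 1*4391 = 16800 - 4391 = 12409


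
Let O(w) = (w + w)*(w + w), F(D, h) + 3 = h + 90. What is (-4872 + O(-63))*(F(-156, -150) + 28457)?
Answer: 312447576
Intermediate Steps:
F(D, h) = 87 + h (F(D, h) = -3 + (h + 90) = -3 + (90 + h) = 87 + h)
O(w) = 4*w**2 (O(w) = (2*w)*(2*w) = 4*w**2)
(-4872 + O(-63))*(F(-156, -150) + 28457) = (-4872 + 4*(-63)**2)*((87 - 150) + 28457) = (-4872 + 4*3969)*(-63 + 28457) = (-4872 + 15876)*28394 = 11004*28394 = 312447576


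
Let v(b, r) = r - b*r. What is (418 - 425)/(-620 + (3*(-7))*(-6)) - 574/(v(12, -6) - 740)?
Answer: 144137/166478 ≈ 0.86580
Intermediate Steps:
v(b, r) = r - b*r
(418 - 425)/(-620 + (3*(-7))*(-6)) - 574/(v(12, -6) - 740) = (418 - 425)/(-620 + (3*(-7))*(-6)) - 574/(-6*(1 - 1*12) - 740) = -7/(-620 - 21*(-6)) - 574/(-6*(1 - 12) - 740) = -7/(-620 + 126) - 574/(-6*(-11) - 740) = -7/(-494) - 574/(66 - 740) = -7*(-1/494) - 574/(-674) = 7/494 - 1/674*(-574) = 7/494 + 287/337 = 144137/166478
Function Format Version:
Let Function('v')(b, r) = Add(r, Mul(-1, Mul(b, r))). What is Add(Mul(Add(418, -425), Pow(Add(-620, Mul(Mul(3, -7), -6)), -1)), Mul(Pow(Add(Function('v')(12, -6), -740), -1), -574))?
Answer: Rational(144137, 166478) ≈ 0.86580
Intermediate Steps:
Function('v')(b, r) = Add(r, Mul(-1, b, r))
Add(Mul(Add(418, -425), Pow(Add(-620, Mul(Mul(3, -7), -6)), -1)), Mul(Pow(Add(Function('v')(12, -6), -740), -1), -574)) = Add(Mul(Add(418, -425), Pow(Add(-620, Mul(Mul(3, -7), -6)), -1)), Mul(Pow(Add(Mul(-6, Add(1, Mul(-1, 12))), -740), -1), -574)) = Add(Mul(-7, Pow(Add(-620, Mul(-21, -6)), -1)), Mul(Pow(Add(Mul(-6, Add(1, -12)), -740), -1), -574)) = Add(Mul(-7, Pow(Add(-620, 126), -1)), Mul(Pow(Add(Mul(-6, -11), -740), -1), -574)) = Add(Mul(-7, Pow(-494, -1)), Mul(Pow(Add(66, -740), -1), -574)) = Add(Mul(-7, Rational(-1, 494)), Mul(Pow(-674, -1), -574)) = Add(Rational(7, 494), Mul(Rational(-1, 674), -574)) = Add(Rational(7, 494), Rational(287, 337)) = Rational(144137, 166478)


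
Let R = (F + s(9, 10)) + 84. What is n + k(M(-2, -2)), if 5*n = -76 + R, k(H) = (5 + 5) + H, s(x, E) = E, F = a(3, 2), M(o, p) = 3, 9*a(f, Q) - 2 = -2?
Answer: 83/5 ≈ 16.600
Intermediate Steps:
a(f, Q) = 0 (a(f, Q) = 2/9 + (⅑)*(-2) = 2/9 - 2/9 = 0)
F = 0
R = 94 (R = (0 + 10) + 84 = 10 + 84 = 94)
k(H) = 10 + H
n = 18/5 (n = (-76 + 94)/5 = (⅕)*18 = 18/5 ≈ 3.6000)
n + k(M(-2, -2)) = 18/5 + (10 + 3) = 18/5 + 13 = 83/5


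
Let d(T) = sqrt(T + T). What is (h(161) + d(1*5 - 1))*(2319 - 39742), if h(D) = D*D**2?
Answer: -156176694863 - 74846*sqrt(2) ≈ -1.5618e+11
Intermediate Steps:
d(T) = sqrt(2)*sqrt(T) (d(T) = sqrt(2*T) = sqrt(2)*sqrt(T))
h(D) = D**3
(h(161) + d(1*5 - 1))*(2319 - 39742) = (161**3 + sqrt(2)*sqrt(1*5 - 1))*(2319 - 39742) = (4173281 + sqrt(2)*sqrt(5 - 1))*(-37423) = (4173281 + sqrt(2)*sqrt(4))*(-37423) = (4173281 + sqrt(2)*2)*(-37423) = (4173281 + 2*sqrt(2))*(-37423) = -156176694863 - 74846*sqrt(2)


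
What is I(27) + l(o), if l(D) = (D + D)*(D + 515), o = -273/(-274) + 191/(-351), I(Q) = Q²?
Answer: 5527304754013/4624719138 ≈ 1195.2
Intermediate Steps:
o = 43489/96174 (o = -273*(-1/274) + 191*(-1/351) = 273/274 - 191/351 = 43489/96174 ≈ 0.45219)
l(D) = 2*D*(515 + D) (l(D) = (2*D)*(515 + D) = 2*D*(515 + D))
I(27) + l(o) = 27² + 2*(43489/96174)*(515 + 43489/96174) = 729 + 2*(43489/96174)*(49573099/96174) = 729 + 2155884502411/4624719138 = 5527304754013/4624719138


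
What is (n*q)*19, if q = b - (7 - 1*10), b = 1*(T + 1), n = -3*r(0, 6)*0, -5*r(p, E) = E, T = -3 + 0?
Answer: 0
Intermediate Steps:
T = -3
r(p, E) = -E/5
n = 0 (n = -(-3)*6/5*0 = -3*(-6/5)*0 = (18/5)*0 = 0)
b = -2 (b = 1*(-3 + 1) = 1*(-2) = -2)
q = 1 (q = -2 - (7 - 1*10) = -2 - (7 - 10) = -2 - 1*(-3) = -2 + 3 = 1)
(n*q)*19 = (0*1)*19 = 0*19 = 0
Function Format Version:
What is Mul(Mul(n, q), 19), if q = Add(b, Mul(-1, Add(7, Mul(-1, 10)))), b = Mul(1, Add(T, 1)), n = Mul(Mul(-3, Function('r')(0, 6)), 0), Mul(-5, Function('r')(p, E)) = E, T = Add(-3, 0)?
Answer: 0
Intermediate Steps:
T = -3
Function('r')(p, E) = Mul(Rational(-1, 5), E)
n = 0 (n = Mul(Mul(-3, Mul(Rational(-1, 5), 6)), 0) = Mul(Mul(-3, Rational(-6, 5)), 0) = Mul(Rational(18, 5), 0) = 0)
b = -2 (b = Mul(1, Add(-3, 1)) = Mul(1, -2) = -2)
q = 1 (q = Add(-2, Mul(-1, Add(7, Mul(-1, 10)))) = Add(-2, Mul(-1, Add(7, -10))) = Add(-2, Mul(-1, -3)) = Add(-2, 3) = 1)
Mul(Mul(n, q), 19) = Mul(Mul(0, 1), 19) = Mul(0, 19) = 0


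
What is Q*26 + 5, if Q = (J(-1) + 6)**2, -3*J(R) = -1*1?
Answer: 9431/9 ≈ 1047.9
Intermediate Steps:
J(R) = 1/3 (J(R) = -(-1)/3 = -1/3*(-1) = 1/3)
Q = 361/9 (Q = (1/3 + 6)**2 = (19/3)**2 = 361/9 ≈ 40.111)
Q*26 + 5 = (361/9)*26 + 5 = 9386/9 + 5 = 9431/9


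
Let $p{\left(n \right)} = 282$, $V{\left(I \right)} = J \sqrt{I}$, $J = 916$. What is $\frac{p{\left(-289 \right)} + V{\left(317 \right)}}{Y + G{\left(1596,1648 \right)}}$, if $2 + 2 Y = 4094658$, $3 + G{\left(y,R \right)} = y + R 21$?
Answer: $\frac{282}{2083529} + \frac{916 \sqrt{317}}{2083529} \approx 0.0079629$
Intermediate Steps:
$G{\left(y,R \right)} = -3 + y + 21 R$ ($G{\left(y,R \right)} = -3 + \left(y + R 21\right) = -3 + \left(y + 21 R\right) = -3 + y + 21 R$)
$V{\left(I \right)} = 916 \sqrt{I}$
$Y = 2047328$ ($Y = -1 + \frac{1}{2} \cdot 4094658 = -1 + 2047329 = 2047328$)
$\frac{p{\left(-289 \right)} + V{\left(317 \right)}}{Y + G{\left(1596,1648 \right)}} = \frac{282 + 916 \sqrt{317}}{2047328 + \left(-3 + 1596 + 21 \cdot 1648\right)} = \frac{282 + 916 \sqrt{317}}{2047328 + \left(-3 + 1596 + 34608\right)} = \frac{282 + 916 \sqrt{317}}{2047328 + 36201} = \frac{282 + 916 \sqrt{317}}{2083529} = \left(282 + 916 \sqrt{317}\right) \frac{1}{2083529} = \frac{282}{2083529} + \frac{916 \sqrt{317}}{2083529}$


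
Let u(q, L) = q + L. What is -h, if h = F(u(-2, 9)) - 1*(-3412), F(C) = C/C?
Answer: -3413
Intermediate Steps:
u(q, L) = L + q
F(C) = 1
h = 3413 (h = 1 - 1*(-3412) = 1 + 3412 = 3413)
-h = -1*3413 = -3413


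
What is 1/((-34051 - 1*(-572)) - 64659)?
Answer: -1/98138 ≈ -1.0190e-5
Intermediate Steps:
1/((-34051 - 1*(-572)) - 64659) = 1/((-34051 + 572) - 64659) = 1/(-33479 - 64659) = 1/(-98138) = -1/98138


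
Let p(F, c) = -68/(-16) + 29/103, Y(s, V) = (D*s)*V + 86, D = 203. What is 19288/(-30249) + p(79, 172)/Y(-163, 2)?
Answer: -525266863235/823677366096 ≈ -0.63771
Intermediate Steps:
Y(s, V) = 86 + 203*V*s (Y(s, V) = (203*s)*V + 86 = 203*V*s + 86 = 86 + 203*V*s)
p(F, c) = 1867/412 (p(F, c) = -68*(-1/16) + 29*(1/103) = 17/4 + 29/103 = 1867/412)
19288/(-30249) + p(79, 172)/Y(-163, 2) = 19288/(-30249) + 1867/(412*(86 + 203*2*(-163))) = 19288*(-1/30249) + 1867/(412*(86 - 66178)) = -19288/30249 + (1867/412)/(-66092) = -19288/30249 + (1867/412)*(-1/66092) = -19288/30249 - 1867/27229904 = -525266863235/823677366096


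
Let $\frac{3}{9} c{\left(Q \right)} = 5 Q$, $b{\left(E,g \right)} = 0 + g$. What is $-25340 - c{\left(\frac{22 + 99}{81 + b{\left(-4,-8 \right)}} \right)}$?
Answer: $- \frac{1851635}{73} \approx -25365.0$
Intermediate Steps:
$b{\left(E,g \right)} = g$
$c{\left(Q \right)} = 15 Q$ ($c{\left(Q \right)} = 3 \cdot 5 Q = 15 Q$)
$-25340 - c{\left(\frac{22 + 99}{81 + b{\left(-4,-8 \right)}} \right)} = -25340 - 15 \frac{22 + 99}{81 - 8} = -25340 - 15 \cdot \frac{121}{73} = -25340 - \frac{1815}{73} = - \frac{1851635}{73}$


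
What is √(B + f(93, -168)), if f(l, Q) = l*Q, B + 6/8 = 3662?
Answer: I*√47851/2 ≈ 109.37*I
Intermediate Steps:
B = 14645/4 (B = -¾ + 3662 = 14645/4 ≈ 3661.3)
f(l, Q) = Q*l
√(B + f(93, -168)) = √(14645/4 - 168*93) = √(14645/4 - 15624) = √(-47851/4) = I*√47851/2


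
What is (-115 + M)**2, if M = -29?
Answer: 20736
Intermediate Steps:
(-115 + M)**2 = (-115 - 29)**2 = (-144)**2 = 20736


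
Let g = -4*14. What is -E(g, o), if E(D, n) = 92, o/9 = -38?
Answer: -92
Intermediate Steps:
o = -342 (o = 9*(-38) = -342)
g = -56
-E(g, o) = -1*92 = -92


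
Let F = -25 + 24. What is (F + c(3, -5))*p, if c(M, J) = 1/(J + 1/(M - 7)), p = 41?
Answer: -1025/21 ≈ -48.810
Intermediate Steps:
F = -1
c(M, J) = 1/(J + 1/(-7 + M))
(F + c(3, -5))*p = (-1 + (-7 + 3)/(1 - 7*(-5) - 5*3))*41 = (-1 - 4/(1 + 35 - 15))*41 = (-1 - 4/21)*41 = -25/21*41 = -1025/21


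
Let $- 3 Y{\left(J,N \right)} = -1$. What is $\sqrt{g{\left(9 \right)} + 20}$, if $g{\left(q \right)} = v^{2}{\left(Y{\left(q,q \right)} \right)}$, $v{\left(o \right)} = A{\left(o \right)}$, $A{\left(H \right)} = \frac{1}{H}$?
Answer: $\sqrt{29} \approx 5.3852$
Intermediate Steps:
$Y{\left(J,N \right)} = \frac{1}{3}$ ($Y{\left(J,N \right)} = \left(- \frac{1}{3}\right) \left(-1\right) = \frac{1}{3}$)
$v{\left(o \right)} = \frac{1}{o}$
$g{\left(q \right)} = 9$ ($g{\left(q \right)} = \left(\frac{1}{\frac{1}{3}}\right)^{2} = 3^{2} = 9$)
$\sqrt{g{\left(9 \right)} + 20} = \sqrt{9 + 20} = \sqrt{29}$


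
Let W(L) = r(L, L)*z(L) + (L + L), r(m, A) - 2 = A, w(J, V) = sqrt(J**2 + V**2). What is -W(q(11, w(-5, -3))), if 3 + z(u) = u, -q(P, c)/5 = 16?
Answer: -6314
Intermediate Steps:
q(P, c) = -80 (q(P, c) = -5*16 = -80)
r(m, A) = 2 + A
z(u) = -3 + u
W(L) = 2*L + (-3 + L)*(2 + L) (W(L) = (2 + L)*(-3 + L) + (L + L) = (-3 + L)*(2 + L) + 2*L = 2*L + (-3 + L)*(2 + L))
-W(q(11, w(-5, -3))) = -(-6 - 80 + (-80)**2) = -(-6 - 80 + 6400) = -1*6314 = -6314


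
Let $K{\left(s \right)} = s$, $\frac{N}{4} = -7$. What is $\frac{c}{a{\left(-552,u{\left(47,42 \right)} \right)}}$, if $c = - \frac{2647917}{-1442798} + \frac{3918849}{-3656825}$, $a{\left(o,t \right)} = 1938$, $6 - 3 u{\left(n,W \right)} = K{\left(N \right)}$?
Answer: $\frac{1342953861341}{3408334628442100} \approx 0.00039402$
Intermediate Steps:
$N = -28$ ($N = 4 \left(-7\right) = -28$)
$u{\left(n,W \right)} = \frac{34}{3}$ ($u{\left(n,W \right)} = 2 - - \frac{28}{3} = 2 + \frac{28}{3} = \frac{34}{3}$)
$c = \frac{4028861584023}{5276059796350}$ ($c = \left(-2647917\right) \left(- \frac{1}{1442798}\right) + 3918849 \left(- \frac{1}{3656825}\right) = \frac{2647917}{1442798} - \frac{3918849}{3656825} = \frac{4028861584023}{5276059796350} \approx 0.76361$)
$\frac{c}{a{\left(-552,u{\left(47,42 \right)} \right)}} = \frac{4028861584023}{5276059796350 \cdot 1938} = \frac{4028861584023}{5276059796350} \cdot \frac{1}{1938} = \frac{1342953861341}{3408334628442100}$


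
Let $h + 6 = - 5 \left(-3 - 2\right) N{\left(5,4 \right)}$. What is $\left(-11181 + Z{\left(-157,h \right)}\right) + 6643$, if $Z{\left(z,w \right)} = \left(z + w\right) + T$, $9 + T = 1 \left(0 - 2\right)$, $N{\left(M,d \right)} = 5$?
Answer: $-4587$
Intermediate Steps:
$T = -11$ ($T = -9 + 1 \left(0 - 2\right) = -9 + 1 \left(-2\right) = -9 - 2 = -11$)
$h = 119$ ($h = -6 + - 5 \left(-3 - 2\right) 5 = -6 + \left(-5\right) \left(-5\right) 5 = -6 + 25 \cdot 5 = -6 + 125 = 119$)
$Z{\left(z,w \right)} = -11 + w + z$ ($Z{\left(z,w \right)} = \left(z + w\right) - 11 = \left(w + z\right) - 11 = -11 + w + z$)
$\left(-11181 + Z{\left(-157,h \right)}\right) + 6643 = \left(-11181 - 49\right) + 6643 = -11230 + 6643 = -4587$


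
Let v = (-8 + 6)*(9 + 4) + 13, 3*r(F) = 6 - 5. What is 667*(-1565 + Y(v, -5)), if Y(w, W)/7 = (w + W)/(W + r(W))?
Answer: -1025846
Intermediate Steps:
r(F) = ⅓ (r(F) = (6 - 5)/3 = (⅓)*1 = ⅓)
v = -13 (v = -2*13 + 13 = -26 + 13 = -13)
Y(w, W) = 7*(W + w)/(⅓ + W) (Y(w, W) = 7*((w + W)/(W + ⅓)) = 7*((W + w)/(⅓ + W)) = 7*(W + w)/(⅓ + W))
667*(-1565 + Y(v, -5)) = 667*(-1565 + 21*(-5 - 13)/(1 + 3*(-5))) = 667*(-1565 + 21*(-18)/(1 - 15)) = 667*(-1565 + 21*(-18)/(-14)) = 667*(-1565 + 21*(-1/14)*(-18)) = 667*(-1565 + 27) = 667*(-1538) = -1025846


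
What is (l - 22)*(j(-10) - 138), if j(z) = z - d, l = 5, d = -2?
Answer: 2482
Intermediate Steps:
j(z) = 2 + z (j(z) = z - 1*(-2) = z + 2 = 2 + z)
(l - 22)*(j(-10) - 138) = (5 - 22)*((2 - 10) - 138) = -17*(-8 - 138) = -17*(-146) = 2482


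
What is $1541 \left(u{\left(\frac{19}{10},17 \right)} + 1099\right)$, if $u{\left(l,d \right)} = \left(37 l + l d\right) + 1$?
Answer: $\frac{9266033}{5} \approx 1.8532 \cdot 10^{6}$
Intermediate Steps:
$u{\left(l,d \right)} = 1 + 37 l + d l$ ($u{\left(l,d \right)} = \left(37 l + d l\right) + 1 = 1 + 37 l + d l$)
$1541 \left(u{\left(\frac{19}{10},17 \right)} + 1099\right) = 1541 \left(\left(1 + 37 \cdot \frac{19}{10} + 17 \cdot \frac{19}{10}\right) + 1099\right) = 1541 \left(\left(1 + \frac{703}{10} + \frac{323}{10}\right) + 1099\right) = 1541 \left(\frac{518}{5} + 1099\right) = 1541 \cdot \frac{6013}{5} = \frac{9266033}{5}$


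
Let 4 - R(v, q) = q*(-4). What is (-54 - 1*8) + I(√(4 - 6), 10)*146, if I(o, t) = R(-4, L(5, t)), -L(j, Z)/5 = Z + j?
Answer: -43278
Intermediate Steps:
L(j, Z) = -5*Z - 5*j (L(j, Z) = -5*(Z + j) = -5*Z - 5*j)
R(v, q) = 4 + 4*q (R(v, q) = 4 - q*(-4) = 4 - (-4)*q = 4 + 4*q)
I(o, t) = -96 - 20*t (I(o, t) = 4 + 4*(-5*t - 5*5) = 4 + 4*(-5*t - 25) = 4 + 4*(-25 - 5*t) = 4 + (-100 - 20*t) = -96 - 20*t)
(-54 - 1*8) + I(√(4 - 6), 10)*146 = (-54 - 1*8) + (-96 - 20*10)*146 = (-54 - 8) + (-96 - 200)*146 = -62 - 296*146 = -62 - 43216 = -43278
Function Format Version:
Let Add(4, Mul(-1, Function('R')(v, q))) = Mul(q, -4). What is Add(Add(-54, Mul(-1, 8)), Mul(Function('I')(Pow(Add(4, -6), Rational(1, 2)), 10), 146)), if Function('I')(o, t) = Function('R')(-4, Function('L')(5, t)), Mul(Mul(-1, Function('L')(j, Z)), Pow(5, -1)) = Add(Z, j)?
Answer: -43278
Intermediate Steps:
Function('L')(j, Z) = Add(Mul(-5, Z), Mul(-5, j)) (Function('L')(j, Z) = Mul(-5, Add(Z, j)) = Add(Mul(-5, Z), Mul(-5, j)))
Function('R')(v, q) = Add(4, Mul(4, q)) (Function('R')(v, q) = Add(4, Mul(-1, Mul(q, -4))) = Add(4, Mul(-1, Mul(-4, q))) = Add(4, Mul(4, q)))
Function('I')(o, t) = Add(-96, Mul(-20, t)) (Function('I')(o, t) = Add(4, Mul(4, Add(Mul(-5, t), Mul(-5, 5)))) = Add(4, Mul(4, Add(Mul(-5, t), -25))) = Add(4, Mul(4, Add(-25, Mul(-5, t)))) = Add(4, Add(-100, Mul(-20, t))) = Add(-96, Mul(-20, t)))
Add(Add(-54, Mul(-1, 8)), Mul(Function('I')(Pow(Add(4, -6), Rational(1, 2)), 10), 146)) = Add(Add(-54, Mul(-1, 8)), Mul(Add(-96, Mul(-20, 10)), 146)) = Add(Add(-54, -8), Mul(Add(-96, -200), 146)) = Add(-62, Mul(-296, 146)) = Add(-62, -43216) = -43278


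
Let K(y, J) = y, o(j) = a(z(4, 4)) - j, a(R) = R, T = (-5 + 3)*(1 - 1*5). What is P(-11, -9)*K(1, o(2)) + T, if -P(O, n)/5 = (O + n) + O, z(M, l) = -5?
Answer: 163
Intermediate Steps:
T = 8 (T = -2*(1 - 5) = -2*(-4) = 8)
o(j) = -5 - j
P(O, n) = -10*O - 5*n (P(O, n) = -5*((O + n) + O) = -5*(n + 2*O) = -10*O - 5*n)
P(-11, -9)*K(1, o(2)) + T = (-10*(-11) - 5*(-9))*1 + 8 = (110 + 45)*1 + 8 = 155*1 + 8 = 155 + 8 = 163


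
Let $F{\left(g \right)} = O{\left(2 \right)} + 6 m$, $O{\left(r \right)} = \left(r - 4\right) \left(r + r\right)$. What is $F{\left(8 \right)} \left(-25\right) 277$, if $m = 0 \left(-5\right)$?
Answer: $55400$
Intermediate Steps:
$O{\left(r \right)} = 2 r \left(-4 + r\right)$ ($O{\left(r \right)} = \left(-4 + r\right) 2 r = 2 r \left(-4 + r\right)$)
$m = 0$
$F{\left(g \right)} = -8$ ($F{\left(g \right)} = 2 \cdot 2 \left(-4 + 2\right) + 6 \cdot 0 = 2 \cdot 2 \left(-2\right) + 0 = -8 + 0 = -8$)
$F{\left(8 \right)} \left(-25\right) 277 = \left(-8\right) \left(-25\right) 277 = 200 \cdot 277 = 55400$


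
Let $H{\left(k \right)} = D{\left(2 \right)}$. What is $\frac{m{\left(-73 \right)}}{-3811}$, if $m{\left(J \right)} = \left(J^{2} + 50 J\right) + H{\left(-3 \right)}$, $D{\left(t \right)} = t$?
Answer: $- \frac{1681}{3811} \approx -0.44109$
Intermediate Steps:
$H{\left(k \right)} = 2$
$m{\left(J \right)} = 2 + J^{2} + 50 J$ ($m{\left(J \right)} = \left(J^{2} + 50 J\right) + 2 = 2 + J^{2} + 50 J$)
$\frac{m{\left(-73 \right)}}{-3811} = \frac{2 + \left(-73\right)^{2} + 50 \left(-73\right)}{-3811} = \left(2 + 5329 - 3650\right) \left(- \frac{1}{3811}\right) = 1681 \left(- \frac{1}{3811}\right) = - \frac{1681}{3811}$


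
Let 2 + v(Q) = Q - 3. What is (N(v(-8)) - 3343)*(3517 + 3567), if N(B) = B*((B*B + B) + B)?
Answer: -36850968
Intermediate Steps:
v(Q) = -5 + Q (v(Q) = -2 + (Q - 3) = -2 + (-3 + Q) = -5 + Q)
N(B) = B*(B**2 + 2*B) (N(B) = B*((B**2 + B) + B) = B*((B + B**2) + B) = B*(B**2 + 2*B))
(N(v(-8)) - 3343)*(3517 + 3567) = ((-5 - 8)**2*(2 + (-5 - 8)) - 3343)*(3517 + 3567) = ((-13)**2*(2 - 13) - 3343)*7084 = (169*(-11) - 3343)*7084 = (-1859 - 3343)*7084 = -5202*7084 = -36850968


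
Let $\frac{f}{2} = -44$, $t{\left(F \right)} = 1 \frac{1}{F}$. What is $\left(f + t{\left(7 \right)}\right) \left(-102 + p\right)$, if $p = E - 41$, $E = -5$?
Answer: $\frac{91020}{7} \approx 13003.0$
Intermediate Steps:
$t{\left(F \right)} = \frac{1}{F}$
$f = -88$ ($f = 2 \left(-44\right) = -88$)
$p = -46$ ($p = -5 - 41 = -46$)
$\left(f + t{\left(7 \right)}\right) \left(-102 + p\right) = \left(-88 + \frac{1}{7}\right) \left(-102 - 46\right) = \left(-88 + \frac{1}{7}\right) \left(-148\right) = \left(- \frac{615}{7}\right) \left(-148\right) = \frac{91020}{7}$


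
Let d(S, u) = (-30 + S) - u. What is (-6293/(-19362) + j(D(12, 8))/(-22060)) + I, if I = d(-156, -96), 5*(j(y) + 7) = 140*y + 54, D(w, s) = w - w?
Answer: -13679487427/152544900 ≈ -89.675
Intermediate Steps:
D(w, s) = 0
d(S, u) = -30 + S - u
j(y) = 19/5 + 28*y (j(y) = -7 + (140*y + 54)/5 = -7 + (54 + 140*y)/5 = -7 + (54/5 + 28*y) = 19/5 + 28*y)
I = -90 (I = -30 - 156 - 1*(-96) = -30 - 156 + 96 = -90)
(-6293/(-19362) + j(D(12, 8))/(-22060)) + I = (-6293/(-19362) + (19/5 + 28*0)/(-22060)) - 90 = (-6293*(-1/19362) + (19/5 + 0)*(-1/22060)) - 90 = (899/2766 + (19/5)*(-1/22060)) - 90 = (899/2766 - 19/110300) - 90 = 49553573/152544900 - 90 = -13679487427/152544900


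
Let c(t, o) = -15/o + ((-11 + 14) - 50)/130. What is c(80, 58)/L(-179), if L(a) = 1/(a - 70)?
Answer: 291081/1885 ≈ 154.42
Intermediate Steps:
L(a) = 1/(-70 + a)
c(t, o) = -47/130 - 15/o (c(t, o) = -15/o + (3 - 50)*(1/130) = -15/o - 47*1/130 = -15/o - 47/130 = -47/130 - 15/o)
c(80, 58)/L(-179) = (-47/130 - 15/58)/(1/(-70 - 179)) = (-47/130 - 15*1/58)/(1/(-249)) = (-47/130 - 15/58)/(-1/249) = -1169/1885*(-249) = 291081/1885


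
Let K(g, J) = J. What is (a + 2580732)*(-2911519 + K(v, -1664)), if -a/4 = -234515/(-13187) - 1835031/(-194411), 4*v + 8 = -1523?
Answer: -2753348274260215413444/366242551 ≈ -7.5178e+12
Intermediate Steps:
v = -1531/4 (v = -2 + (1/4)*(-1523) = -2 - 1523/4 = -1531/4 ≈ -382.75)
a = -279163397848/2563697857 (a = -4*(-234515/(-13187) - 1835031/(-194411)) = -4*(-234515*(-1/13187) - 1835031*(-1/194411)) = -4*(234515/13187 + 1835031/194411) = -4*69790849462/2563697857 = -279163397848/2563697857 ≈ -108.89)
(a + 2580732)*(-2911519 + K(v, -1664)) = (-279163397848/2563697857 + 2580732)*(-2911519 - 1664) = (6615937934493476/2563697857)*(-2913183) = -2753348274260215413444/366242551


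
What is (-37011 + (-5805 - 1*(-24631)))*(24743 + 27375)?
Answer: -947765830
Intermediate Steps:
(-37011 + (-5805 - 1*(-24631)))*(24743 + 27375) = (-37011 + (-5805 + 24631))*52118 = (-37011 + 18826)*52118 = -18185*52118 = -947765830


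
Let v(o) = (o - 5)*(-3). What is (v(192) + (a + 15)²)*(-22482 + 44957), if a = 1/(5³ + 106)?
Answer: -402805153375/53361 ≈ -7.5487e+6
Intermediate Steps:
a = 1/231 (a = 1/(125 + 106) = 1/231 ≈ 0.0043290)
v(o) = 15 - 3*o (v(o) = (-5 + o)*(-3) = 15 - 3*o)
(v(192) + (a + 15)²)*(-22482 + 44957) = ((15 - 3*192) + (1/231 + 15)²)*(-22482 + 44957) = ((15 - 576) + (3466/231)²)*22475 = (-561 + 12013156/53361)*22475 = -17922365/53361*22475 = -402805153375/53361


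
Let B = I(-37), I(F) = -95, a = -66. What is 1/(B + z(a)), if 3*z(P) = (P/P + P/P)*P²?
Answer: 1/2809 ≈ 0.00035600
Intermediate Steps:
B = -95
z(P) = 2*P²/3 (z(P) = ((P/P + P/P)*P²)/3 = ((1 + 1)*P²)/3 = (2*P²)/3 = 2*P²/3)
1/(B + z(a)) = 1/(-95 + (⅔)*(-66)²) = 1/(-95 + (⅔)*4356) = 1/(-95 + 2904) = 1/2809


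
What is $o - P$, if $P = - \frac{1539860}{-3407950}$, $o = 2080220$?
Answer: $\frac{101275488702}{48685} \approx 2.0802 \cdot 10^{6}$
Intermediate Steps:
$P = \frac{21998}{48685}$ ($P = \left(-1539860\right) \left(- \frac{1}{3407950}\right) = \frac{21998}{48685} \approx 0.45184$)
$o - P = 2080220 - \frac{21998}{48685} = \frac{101275488702}{48685}$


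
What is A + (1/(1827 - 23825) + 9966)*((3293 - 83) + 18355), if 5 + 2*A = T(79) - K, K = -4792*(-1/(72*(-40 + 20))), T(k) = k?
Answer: 850993267568981/3959640 ≈ 2.1492e+8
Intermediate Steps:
K = -599/180 (K = -4792/((-72*(-20))) = -4792/1440 = -4792*1/1440 = -599/180 ≈ -3.3278)
A = 13919/360 (A = -5/2 + (79 - 1*(-599/180))/2 = -5/2 + (79 + 599/180)/2 = -5/2 + (½)*(14819/180) = -5/2 + 14819/360 = 13919/360 ≈ 38.664)
A + (1/(1827 - 23825) + 9966)*((3293 - 83) + 18355) = 13919/360 + (1/(1827 - 23825) + 9966)*((3293 - 83) + 18355) = 13919/360 + (1/(-21998) + 9966)*(3210 + 18355) = 13919/360 + (-1/21998 + 9966)*21565 = 13919/360 + (219232067/21998)*21565 = 13919/360 + 4727739524855/21998 = 850993267568981/3959640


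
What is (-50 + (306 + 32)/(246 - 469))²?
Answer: 131974144/49729 ≈ 2653.9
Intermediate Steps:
(-50 + (306 + 32)/(246 - 469))² = (-50 + 338/(-223))² = (-50 + 338*(-1/223))² = (-50 - 338/223)² = (-11488/223)² = 131974144/49729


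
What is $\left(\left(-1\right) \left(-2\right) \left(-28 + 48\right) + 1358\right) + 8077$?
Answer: $9475$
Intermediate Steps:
$\left(\left(-1\right) \left(-2\right) \left(-28 + 48\right) + 1358\right) + 8077 = \left(2 \cdot 20 + 1358\right) + 8077 = \left(40 + 1358\right) + 8077 = 1398 + 8077 = 9475$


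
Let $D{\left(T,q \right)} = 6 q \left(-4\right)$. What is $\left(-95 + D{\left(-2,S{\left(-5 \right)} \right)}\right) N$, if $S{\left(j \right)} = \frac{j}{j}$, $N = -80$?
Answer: $9520$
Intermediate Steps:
$S{\left(j \right)} = 1$
$D{\left(T,q \right)} = - 24 q$
$\left(-95 + D{\left(-2,S{\left(-5 \right)} \right)}\right) N = \left(-95 - 24\right) \left(-80\right) = \left(-119\right) \left(-80\right) = 9520$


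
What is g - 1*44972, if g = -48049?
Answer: -93021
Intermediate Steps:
g - 1*44972 = -48049 - 1*44972 = -48049 - 44972 = -93021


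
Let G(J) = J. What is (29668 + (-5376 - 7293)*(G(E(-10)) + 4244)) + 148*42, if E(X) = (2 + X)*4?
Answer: -53325944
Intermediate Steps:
E(X) = 8 + 4*X
(29668 + (-5376 - 7293)*(G(E(-10)) + 4244)) + 148*42 = (29668 + (-5376 - 7293)*((8 + 4*(-10)) + 4244)) + 148*42 = (29668 - 12669*((8 - 40) + 4244)) + 6216 = (29668 - 12669*(-32 + 4244)) + 6216 = (29668 - 12669*4212) + 6216 = (29668 - 53361828) + 6216 = -53332160 + 6216 = -53325944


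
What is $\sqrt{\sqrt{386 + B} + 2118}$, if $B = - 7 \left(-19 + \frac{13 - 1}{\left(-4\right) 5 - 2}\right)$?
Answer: $\frac{\sqrt{256278 + 99 \sqrt{781}}}{11} \approx 46.269$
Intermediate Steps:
$B = \frac{1505}{11}$ ($B = - 7 \left(-19 + \frac{12}{-20 - 2}\right) = - 7 \left(-19 + \frac{12}{-22}\right) = - 7 \left(-19 + 12 \left(- \frac{1}{22}\right)\right) = - 7 \left(-19 - \frac{6}{11}\right) = \left(-7\right) \left(- \frac{215}{11}\right) = \frac{1505}{11} \approx 136.82$)
$\sqrt{\sqrt{386 + B} + 2118} = \sqrt{\sqrt{386 + \frac{1505}{11}} + 2118} = \sqrt{\sqrt{\frac{5751}{11}} + 2118} = \sqrt{\frac{9 \sqrt{781}}{11} + 2118} = \sqrt{2118 + \frac{9 \sqrt{781}}{11}}$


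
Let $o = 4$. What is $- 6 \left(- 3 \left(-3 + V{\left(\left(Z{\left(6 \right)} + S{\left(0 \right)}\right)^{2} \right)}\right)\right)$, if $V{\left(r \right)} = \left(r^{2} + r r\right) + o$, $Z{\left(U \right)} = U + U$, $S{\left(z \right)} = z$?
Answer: $746514$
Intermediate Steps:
$Z{\left(U \right)} = 2 U$
$V{\left(r \right)} = 4 + 2 r^{2}$ ($V{\left(r \right)} = \left(r^{2} + r r\right) + 4 = \left(r^{2} + r^{2}\right) + 4 = 2 r^{2} + 4 = 4 + 2 r^{2}$)
$- 6 \left(- 3 \left(-3 + V{\left(\left(Z{\left(6 \right)} + S{\left(0 \right)}\right)^{2} \right)}\right)\right) = - 6 \left(- 3 \left(-3 + \left(4 + 2 \left(\left(2 \cdot 6 + 0\right)^{2}\right)^{2}\right)\right)\right) = - 6 \left(- 3 \left(-3 + \left(4 + 2 \left(\left(12 + 0\right)^{2}\right)^{2}\right)\right)\right) = - 6 \left(- 3 \left(-3 + \left(4 + 2 \left(12^{2}\right)^{2}\right)\right)\right) = - 6 \left(- 3 \left(-3 + \left(4 + 2 \cdot 144^{2}\right)\right)\right) = - 6 \left(- 3 \left(-3 + \left(4 + 2 \cdot 20736\right)\right)\right) = - 6 \left(- 3 \left(-3 + \left(4 + 41472\right)\right)\right) = - 6 \left(- 3 \left(-3 + 41476\right)\right) = - 6 \left(\left(-3\right) 41473\right) = \left(-6\right) \left(-124419\right) = 746514$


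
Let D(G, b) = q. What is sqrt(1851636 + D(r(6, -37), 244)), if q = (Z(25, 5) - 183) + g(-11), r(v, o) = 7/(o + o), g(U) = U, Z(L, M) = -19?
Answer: sqrt(1851423) ≈ 1360.7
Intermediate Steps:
r(v, o) = 7/(2*o) (r(v, o) = 7/((2*o)) = 7*(1/(2*o)) = 7/(2*o))
q = -213 (q = (-19 - 183) - 11 = -202 - 11 = -213)
D(G, b) = -213
sqrt(1851636 + D(r(6, -37), 244)) = sqrt(1851636 - 213) = sqrt(1851423)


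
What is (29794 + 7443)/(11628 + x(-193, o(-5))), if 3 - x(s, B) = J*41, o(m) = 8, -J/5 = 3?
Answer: 37237/12246 ≈ 3.0407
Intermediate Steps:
J = -15 (J = -5*3 = -15)
x(s, B) = 618 (x(s, B) = 3 - (-15)*41 = 3 - 1*(-615) = 3 + 615 = 618)
(29794 + 7443)/(11628 + x(-193, o(-5))) = (29794 + 7443)/(11628 + 618) = 37237/12246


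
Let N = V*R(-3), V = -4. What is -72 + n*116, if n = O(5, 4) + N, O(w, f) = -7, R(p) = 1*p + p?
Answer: 1900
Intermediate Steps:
R(p) = 2*p (R(p) = p + p = 2*p)
N = 24 (N = -8*(-3) = -4*(-6) = 24)
n = 17 (n = -7 + 24 = 17)
-72 + n*116 = -72 + 17*116 = -72 + 1972 = 1900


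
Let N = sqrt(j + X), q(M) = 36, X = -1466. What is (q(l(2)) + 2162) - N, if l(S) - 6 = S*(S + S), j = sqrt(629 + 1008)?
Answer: 2198 - sqrt(-1466 + sqrt(1637)) ≈ 2198.0 - 37.756*I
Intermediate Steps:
j = sqrt(1637) ≈ 40.460
l(S) = 6 + 2*S**2 (l(S) = 6 + S*(S + S) = 6 + S*(2*S) = 6 + 2*S**2)
N = sqrt(-1466 + sqrt(1637)) (N = sqrt(sqrt(1637) - 1466) = sqrt(-1466 + sqrt(1637)) ≈ 37.756*I)
(q(l(2)) + 2162) - N = (36 + 2162) - sqrt(-1466 + sqrt(1637)) = 2198 - sqrt(-1466 + sqrt(1637))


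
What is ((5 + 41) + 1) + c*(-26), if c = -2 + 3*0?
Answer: 99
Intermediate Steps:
c = -2 (c = -2 + 0 = -2)
((5 + 41) + 1) + c*(-26) = ((5 + 41) + 1) - 2*(-26) = (46 + 1) + 52 = 47 + 52 = 99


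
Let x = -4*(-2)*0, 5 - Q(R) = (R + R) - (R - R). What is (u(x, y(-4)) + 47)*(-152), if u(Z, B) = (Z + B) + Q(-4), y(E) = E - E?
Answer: -9120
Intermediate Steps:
Q(R) = 5 - 2*R (Q(R) = 5 - ((R + R) - (R - R)) = 5 - (2*R - 1*0) = 5 - (2*R + 0) = 5 - 2*R)
y(E) = 0
x = 0 (x = 8*0 = 0)
u(Z, B) = 13 + B + Z (u(Z, B) = (Z + B) + (5 - 2*(-4)) = (B + Z) + (5 + 8) = (B + Z) + 13 = 13 + B + Z)
(u(x, y(-4)) + 47)*(-152) = ((13 + 0 + 0) + 47)*(-152) = (13 + 47)*(-152) = 60*(-152) = -9120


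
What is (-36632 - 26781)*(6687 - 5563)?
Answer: -71276212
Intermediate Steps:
(-36632 - 26781)*(6687 - 5563) = -63413*1124 = -71276212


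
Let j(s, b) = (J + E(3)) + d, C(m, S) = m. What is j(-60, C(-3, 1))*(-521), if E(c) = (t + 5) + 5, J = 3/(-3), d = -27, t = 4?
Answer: 7294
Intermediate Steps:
J = -1 (J = 3*(-⅓) = -1)
E(c) = 14 (E(c) = (4 + 5) + 5 = 9 + 5 = 14)
j(s, b) = -14 (j(s, b) = (-1 + 14) - 27 = 13 - 27 = -14)
j(-60, C(-3, 1))*(-521) = -14*(-521) = 7294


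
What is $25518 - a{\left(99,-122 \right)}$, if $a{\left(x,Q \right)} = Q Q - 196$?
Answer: $10830$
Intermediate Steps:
$a{\left(x,Q \right)} = -196 + Q^{2}$ ($a{\left(x,Q \right)} = Q^{2} - 196 = -196 + Q^{2}$)
$25518 - a{\left(99,-122 \right)} = 25518 - \left(-196 + \left(-122\right)^{2}\right) = 25518 - \left(-196 + 14884\right) = 25518 - 14688 = 10830$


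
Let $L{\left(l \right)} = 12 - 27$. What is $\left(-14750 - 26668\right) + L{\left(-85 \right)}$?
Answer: $-41433$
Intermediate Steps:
$L{\left(l \right)} = -15$
$\left(-14750 - 26668\right) + L{\left(-85 \right)} = \left(-14750 - 26668\right) - 15 = -41418 - 15 = -41433$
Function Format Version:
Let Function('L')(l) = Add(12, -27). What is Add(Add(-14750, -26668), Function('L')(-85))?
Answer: -41433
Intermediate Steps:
Function('L')(l) = -15
Add(Add(-14750, -26668), Function('L')(-85)) = Add(Add(-14750, -26668), -15) = Add(-41418, -15) = -41433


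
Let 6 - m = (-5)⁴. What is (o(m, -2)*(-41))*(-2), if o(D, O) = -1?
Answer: -82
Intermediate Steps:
m = -619 (m = 6 - 1*(-5)⁴ = 6 - 1*625 = 6 - 625 = -619)
(o(m, -2)*(-41))*(-2) = -1*(-41)*(-2) = 41*(-2) = -82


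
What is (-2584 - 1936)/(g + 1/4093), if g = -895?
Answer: 81860/16209 ≈ 5.0503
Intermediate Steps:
(-2584 - 1936)/(g + 1/4093) = (-2584 - 1936)/(-895 + 1/4093) = -4520/(-895 + 1/4093) = -4520/(-3663234/4093) = -4520*(-4093/3663234) = 81860/16209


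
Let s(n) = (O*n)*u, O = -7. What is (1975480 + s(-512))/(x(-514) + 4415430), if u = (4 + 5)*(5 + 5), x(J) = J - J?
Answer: 229804/441543 ≈ 0.52046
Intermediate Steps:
x(J) = 0
u = 90 (u = 9*10 = 90)
s(n) = -630*n (s(n) = -7*n*90 = -630*n)
(1975480 + s(-512))/(x(-514) + 4415430) = (1975480 - 630*(-512))/(0 + 4415430) = (1975480 + 322560)/4415430 = 2298040*(1/4415430) = 229804/441543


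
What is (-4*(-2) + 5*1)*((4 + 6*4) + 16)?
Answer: 572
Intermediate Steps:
(-4*(-2) + 5*1)*((4 + 6*4) + 16) = (8 + 5)*((4 + 24) + 16) = 13*(28 + 16) = 13*44 = 572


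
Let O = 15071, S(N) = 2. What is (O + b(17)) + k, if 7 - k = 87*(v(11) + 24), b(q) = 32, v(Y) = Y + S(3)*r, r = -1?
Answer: 12239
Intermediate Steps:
v(Y) = -2 + Y (v(Y) = Y + 2*(-1) = Y - 2 = -2 + Y)
k = -2864 (k = 7 - 87*((-2 + 11) + 24) = 7 - 87*(9 + 24) = 7 - 87*33 = 7 - 1*2871 = 7 - 2871 = -2864)
(O + b(17)) + k = (15071 + 32) - 2864 = 15103 - 2864 = 12239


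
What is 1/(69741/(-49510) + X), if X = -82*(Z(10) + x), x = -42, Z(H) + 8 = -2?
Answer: 49510/211040899 ≈ 0.00023460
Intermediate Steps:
Z(H) = -10 (Z(H) = -8 - 2 = -10)
X = 4264 (X = -82*(-10 - 42) = -82*(-52) = 4264)
1/(69741/(-49510) + X) = 1/(69741/(-49510) + 4264) = 1/(69741*(-1/49510) + 4264) = 1/(-69741/49510 + 4264) = 1/(211040899/49510) = 49510/211040899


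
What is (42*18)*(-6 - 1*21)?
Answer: -20412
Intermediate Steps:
(42*18)*(-6 - 1*21) = 756*(-6 - 21) = 756*(-27) = -20412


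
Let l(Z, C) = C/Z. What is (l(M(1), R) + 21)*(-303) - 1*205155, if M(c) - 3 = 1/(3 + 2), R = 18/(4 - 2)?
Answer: -3397923/16 ≈ -2.1237e+5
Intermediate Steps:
R = 9 (R = 18/2 = 18*(½) = 9)
M(c) = 16/5 (M(c) = 3 + 1/(3 + 2) = 3 + 1/5 = 3 + ⅕ = 16/5)
(l(M(1), R) + 21)*(-303) - 1*205155 = (9/(16/5) + 21)*(-303) - 1*205155 = (9*(5/16) + 21)*(-303) - 205155 = (45/16 + 21)*(-303) - 205155 = (381/16)*(-303) - 205155 = -115443/16 - 205155 = -3397923/16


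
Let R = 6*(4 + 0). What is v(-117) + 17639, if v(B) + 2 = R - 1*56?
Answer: 17605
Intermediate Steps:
R = 24 (R = 6*4 = 24)
v(B) = -34 (v(B) = -2 + (24 - 1*56) = -2 + (24 - 56) = -2 - 32 = -34)
v(-117) + 17639 = -34 + 17639 = 17605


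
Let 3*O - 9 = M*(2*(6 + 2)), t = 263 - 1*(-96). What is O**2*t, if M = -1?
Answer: 17591/9 ≈ 1954.6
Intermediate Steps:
t = 359 (t = 263 + 96 = 359)
O = -7/3 (O = 3 + (-2*(6 + 2))/3 = 3 + (-2*8)/3 = 3 + (-1*16)/3 = 3 + (1/3)*(-16) = 3 - 16/3 = -7/3 ≈ -2.3333)
O**2*t = (-7/3)**2*359 = (49/9)*359 = 17591/9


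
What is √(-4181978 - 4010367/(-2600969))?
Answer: I*√577372182175926515/371567 ≈ 2045.0*I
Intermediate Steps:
√(-4181978 - 4010367/(-2600969)) = √(-4181978 - 4010367*(-1/2600969)) = √(-4181978 + 4010367/2600969) = √(-10877191126315/2600969) = I*√577372182175926515/371567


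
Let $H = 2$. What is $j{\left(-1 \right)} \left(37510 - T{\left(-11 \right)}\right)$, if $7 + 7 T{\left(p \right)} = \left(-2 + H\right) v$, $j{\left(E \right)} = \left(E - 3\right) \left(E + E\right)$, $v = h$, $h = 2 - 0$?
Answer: $300088$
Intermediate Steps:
$h = 2$ ($h = 2 + 0 = 2$)
$v = 2$
$j{\left(E \right)} = 2 E \left(-3 + E\right)$ ($j{\left(E \right)} = \left(-3 + E\right) 2 E = 2 E \left(-3 + E\right)$)
$T{\left(p \right)} = -1$ ($T{\left(p \right)} = -1 + \frac{\left(-2 + 2\right) 2}{7} = -1 + \frac{0 \cdot 2}{7} = -1 + \frac{1}{7} \cdot 0 = -1 + 0 = -1$)
$j{\left(-1 \right)} \left(37510 - T{\left(-11 \right)}\right) = 2 \left(-1\right) \left(-3 - 1\right) \left(37510 - -1\right) = 2 \left(-1\right) \left(-4\right) \left(37510 + 1\right) = 8 \cdot 37511 = 300088$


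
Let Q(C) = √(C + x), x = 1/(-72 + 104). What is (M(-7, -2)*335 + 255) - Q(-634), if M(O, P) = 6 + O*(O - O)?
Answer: 2265 - I*√40574/8 ≈ 2265.0 - 25.179*I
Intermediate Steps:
M(O, P) = 6 (M(O, P) = 6 + O*0 = 6 + 0 = 6)
x = 1/32 ≈ 0.031250
Q(C) = √(1/32 + C) (Q(C) = √(C + 1/32) = √(1/32 + C))
(M(-7, -2)*335 + 255) - Q(-634) = (6*335 + 255) - √(2 + 64*(-634))/8 = (2010 + 255) - √(2 - 40576)/8 = 2265 - √(-40574)/8 = 2265 - I*√40574/8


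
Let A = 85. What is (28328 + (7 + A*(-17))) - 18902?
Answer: 7988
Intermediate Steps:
(28328 + (7 + A*(-17))) - 18902 = (28328 + (7 + 85*(-17))) - 18902 = (28328 + (7 - 1445)) - 18902 = (28328 - 1438) - 18902 = 26890 - 18902 = 7988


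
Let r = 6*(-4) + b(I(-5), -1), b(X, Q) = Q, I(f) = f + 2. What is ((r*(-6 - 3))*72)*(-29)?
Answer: -469800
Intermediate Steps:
I(f) = 2 + f
r = -25 (r = 6*(-4) - 1 = -24 - 1 = -25)
((r*(-6 - 3))*72)*(-29) = (-25*(-6 - 3)*72)*(-29) = (-25*(-9)*72)*(-29) = (225*72)*(-29) = 16200*(-29) = -469800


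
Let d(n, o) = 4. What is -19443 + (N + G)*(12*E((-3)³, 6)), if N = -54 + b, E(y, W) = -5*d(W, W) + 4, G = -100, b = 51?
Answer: 333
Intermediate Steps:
E(y, W) = -16 (E(y, W) = -5*4 + 4 = -20 + 4 = -16)
N = -3 (N = -54 + 51 = -3)
-19443 + (N + G)*(12*E((-3)³, 6)) = -19443 + (-3 - 100)*(12*(-16)) = -19443 - 103*(-192) = -19443 + 19776 = 333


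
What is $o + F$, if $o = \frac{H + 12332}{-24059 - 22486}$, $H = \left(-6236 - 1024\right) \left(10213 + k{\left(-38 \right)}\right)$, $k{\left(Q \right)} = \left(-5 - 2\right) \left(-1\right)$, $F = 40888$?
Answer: $\frac{1977316828}{46545} \approx 42482.0$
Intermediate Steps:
$k{\left(Q \right)} = 7$ ($k{\left(Q \right)} = \left(-7\right) \left(-1\right) = 7$)
$H = -74197200$ ($H = \left(-6236 - 1024\right) \left(10213 + 7\right) = \left(-7260\right) 10220 = -74197200$)
$o = \frac{74184868}{46545}$ ($o = \frac{-74197200 + 12332}{-24059 - 22486} = - \frac{74184868}{-46545} = \left(-74184868\right) \left(- \frac{1}{46545}\right) = \frac{74184868}{46545} \approx 1593.8$)
$o + F = \frac{74184868}{46545} + 40888 = \frac{1977316828}{46545}$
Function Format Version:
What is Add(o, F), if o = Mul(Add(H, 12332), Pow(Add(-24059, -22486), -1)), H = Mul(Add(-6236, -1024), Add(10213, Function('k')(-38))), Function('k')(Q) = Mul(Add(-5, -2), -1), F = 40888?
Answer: Rational(1977316828, 46545) ≈ 42482.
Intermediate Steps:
Function('k')(Q) = 7 (Function('k')(Q) = Mul(-7, -1) = 7)
H = -74197200 (H = Mul(Add(-6236, -1024), Add(10213, 7)) = Mul(-7260, 10220) = -74197200)
o = Rational(74184868, 46545) (o = Mul(Add(-74197200, 12332), Pow(Add(-24059, -22486), -1)) = Mul(-74184868, Pow(-46545, -1)) = Mul(-74184868, Rational(-1, 46545)) = Rational(74184868, 46545) ≈ 1593.8)
Add(o, F) = Add(Rational(74184868, 46545), 40888) = Rational(1977316828, 46545)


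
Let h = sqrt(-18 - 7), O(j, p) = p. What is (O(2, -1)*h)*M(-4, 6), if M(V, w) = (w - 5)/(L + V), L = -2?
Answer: 5*I/6 ≈ 0.83333*I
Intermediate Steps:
h = 5*I (h = sqrt(-25) = 5*I ≈ 5.0*I)
M(V, w) = (-5 + w)/(-2 + V) (M(V, w) = (w - 5)/(-2 + V) = (-5 + w)/(-2 + V))
(O(2, -1)*h)*M(-4, 6) = (-5*I)*((-5 + 6)/(-2 - 4)) = (-5*I)*(1/(-6)) = (-5*I)*(-1/6*1) = -5*I*(-1/6) = 5*I/6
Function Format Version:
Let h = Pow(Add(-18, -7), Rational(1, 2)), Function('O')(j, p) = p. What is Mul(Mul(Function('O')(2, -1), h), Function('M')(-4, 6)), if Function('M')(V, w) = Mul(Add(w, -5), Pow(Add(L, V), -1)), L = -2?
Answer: Mul(Rational(5, 6), I) ≈ Mul(0.83333, I)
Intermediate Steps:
h = Mul(5, I) (h = Pow(-25, Rational(1, 2)) = Mul(5, I) ≈ Mul(5.0000, I))
Function('M')(V, w) = Mul(Pow(Add(-2, V), -1), Add(-5, w)) (Function('M')(V, w) = Mul(Add(w, -5), Pow(Add(-2, V), -1)) = Mul(Add(-5, w), Pow(Add(-2, V), -1)) = Mul(Pow(Add(-2, V), -1), Add(-5, w)))
Mul(Mul(Function('O')(2, -1), h), Function('M')(-4, 6)) = Mul(Mul(-1, Mul(5, I)), Mul(Pow(Add(-2, -4), -1), Add(-5, 6))) = Mul(Mul(-5, I), Mul(Pow(-6, -1), 1)) = Mul(Mul(-5, I), Mul(Rational(-1, 6), 1)) = Mul(Mul(-5, I), Rational(-1, 6)) = Mul(Rational(5, 6), I)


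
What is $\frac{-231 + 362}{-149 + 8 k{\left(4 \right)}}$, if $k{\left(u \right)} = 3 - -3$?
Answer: $- \frac{131}{101} \approx -1.297$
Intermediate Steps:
$k{\left(u \right)} = 6$ ($k{\left(u \right)} = 3 + 3 = 6$)
$\frac{-231 + 362}{-149 + 8 k{\left(4 \right)}} = \frac{-231 + 362}{-149 + 8 \cdot 6} = \frac{131}{-149 + 48} = \frac{131}{-101} = 131 \left(- \frac{1}{101}\right) = - \frac{131}{101}$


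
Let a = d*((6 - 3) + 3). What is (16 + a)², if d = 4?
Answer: 1600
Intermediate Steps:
a = 24 (a = 4*((6 - 3) + 3) = 4*(3 + 3) = 4*6 = 24)
(16 + a)² = (16 + 24)² = 40² = 1600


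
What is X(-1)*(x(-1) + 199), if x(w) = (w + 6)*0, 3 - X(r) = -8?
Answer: 2189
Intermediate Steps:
X(r) = 11 (X(r) = 3 - 1*(-8) = 3 + 8 = 11)
x(w) = 0 (x(w) = (6 + w)*0 = 0)
X(-1)*(x(-1) + 199) = 11*(0 + 199) = 11*199 = 2189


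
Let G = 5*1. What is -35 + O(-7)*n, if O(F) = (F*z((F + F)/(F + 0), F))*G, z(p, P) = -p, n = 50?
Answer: 3465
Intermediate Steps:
G = 5
O(F) = -10*F (O(F) = (F*(-(F + F)/(F + 0)))*5 = (F*(-2*F/F))*5 = (F*(-1*2))*5 = (F*(-2))*5 = -2*F*5 = -10*F)
-35 + O(-7)*n = -35 - 10*(-7)*50 = -35 + 70*50 = -35 + 3500 = 3465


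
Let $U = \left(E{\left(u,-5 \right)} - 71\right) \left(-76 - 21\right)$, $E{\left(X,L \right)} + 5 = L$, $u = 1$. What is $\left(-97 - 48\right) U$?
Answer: $-1139265$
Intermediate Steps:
$E{\left(X,L \right)} = -5 + L$
$U = 7857$ ($U = \left(\left(-5 - 5\right) - 71\right) \left(-76 - 21\right) = \left(-10 - 71\right) \left(-97\right) = \left(-81\right) \left(-97\right) = 7857$)
$\left(-97 - 48\right) U = \left(-97 - 48\right) 7857 = \left(-145\right) 7857 = -1139265$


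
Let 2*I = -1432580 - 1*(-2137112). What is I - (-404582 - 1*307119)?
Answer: 1063967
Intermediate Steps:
I = 352266 (I = (-1432580 - 1*(-2137112))/2 = (-1432580 + 2137112)/2 = (1/2)*704532 = 352266)
I - (-404582 - 1*307119) = 352266 - (-404582 - 1*307119) = 352266 - (-404582 - 307119) = 352266 - 1*(-711701) = 352266 + 711701 = 1063967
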